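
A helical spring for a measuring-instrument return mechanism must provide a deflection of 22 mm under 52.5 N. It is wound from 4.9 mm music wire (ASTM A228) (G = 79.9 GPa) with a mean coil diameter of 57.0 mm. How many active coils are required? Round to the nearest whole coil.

Required rate k = F/δ = 52.5/22 = 2.3864 N/mm
N_a = Gd⁴/(8D³k) = (79.9×10³ × 4.9⁴)/(8 × 57.0³ × 2.3864)
    = 4.60608e+07 / 3.5355e+06 = 13.03 → 13 coils

13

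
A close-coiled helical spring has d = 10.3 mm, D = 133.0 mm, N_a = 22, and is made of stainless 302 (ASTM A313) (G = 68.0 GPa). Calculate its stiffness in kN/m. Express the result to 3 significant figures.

k = Gd⁴/(8D³N_a) = (68.0×10³ × 10.3⁴) / (8 × 133.0³ × 22)
  = 7.65346e+08 / 4.14064e+08 = 1.8484 N/mm

1.85 kN/m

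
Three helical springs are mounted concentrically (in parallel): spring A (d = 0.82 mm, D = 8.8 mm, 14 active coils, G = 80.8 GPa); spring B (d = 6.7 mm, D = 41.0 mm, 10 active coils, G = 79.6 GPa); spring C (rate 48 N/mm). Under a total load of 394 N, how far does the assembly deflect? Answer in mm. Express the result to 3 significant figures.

5.08 mm

k_A = Gd⁴/(8D³N_a) = (80.8×10³)(0.82⁴)/(8·8.8³·14) = 0.47863 N/mm
k_B = Gd⁴/(8D³N_a) = (79.6×10³)(6.7⁴)/(8·41.0³·10) = 29.092 N/mm
Parallel: k_eq = 0.47863 + 29.092 + 48 = 77.57 N/mm
δ = F/k_eq = 394/77.57 = 5.0793 mm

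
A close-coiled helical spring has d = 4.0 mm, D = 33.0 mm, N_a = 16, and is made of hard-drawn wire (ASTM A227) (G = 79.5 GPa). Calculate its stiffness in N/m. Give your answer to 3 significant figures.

k = Gd⁴/(8D³N_a) = (79.5×10³ × 4.0⁴) / (8 × 33.0³ × 16)
  = 2.0352e+07 / 4.59994e+06 = 4.4244 N/mm = 4424.4 N/m

4420 N/m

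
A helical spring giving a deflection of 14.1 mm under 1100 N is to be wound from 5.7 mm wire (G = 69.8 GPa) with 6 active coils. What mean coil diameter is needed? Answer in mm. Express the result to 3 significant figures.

27.0 mm

Required rate k = F/δ = 1100/14.1 = 78.014 N/mm
D = (Gd⁴/(8N_a·k))^(1/3) = (69.8×10³·5.7⁴/(8·6·78.014))^(1/3)
  = (19676.1)^(1/3) = 26.9969 mm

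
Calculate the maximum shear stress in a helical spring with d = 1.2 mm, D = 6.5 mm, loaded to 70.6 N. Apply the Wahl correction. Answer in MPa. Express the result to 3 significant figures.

Spring index C = D/d = 6.5/1.2 = 5.4167
K_W = (4C−1)/(4C−4) + 0.615/C = 20.667/17.667 + 0.1135 = 1.2833
τ₀ = 8FD/(πd³) = 8·70.6·6.5/(π·1.2³) = 3671.2/5.4287 = 676.26 MPa
τ_max = K·τ₀ = 1.2833 × 676.26 = 867.88 MPa

868 MPa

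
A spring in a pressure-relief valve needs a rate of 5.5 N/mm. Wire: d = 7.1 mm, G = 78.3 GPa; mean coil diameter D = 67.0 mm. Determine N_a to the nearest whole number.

15

N_a = Gd⁴/(8D³k) = (78.3×10³ × 7.1⁴)/(8 × 67.0³ × 5.5)
    = 1.98973e+08 / 1.32336e+07 = 15.04 → 15 coils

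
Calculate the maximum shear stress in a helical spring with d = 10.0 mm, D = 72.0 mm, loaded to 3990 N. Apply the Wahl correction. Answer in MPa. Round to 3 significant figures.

883 MPa

Spring index C = D/d = 72.0/10.0 = 7.2000
K_W = (4C−1)/(4C−4) + 0.615/C = 27.800/24.800 + 0.0854 = 1.2064
τ₀ = 8FD/(πd³) = 8·3990·72.0/(π·10.0³) = 2.29824e+06/3141.6 = 731.55 MPa
τ_max = K·τ₀ = 1.2064 × 731.55 = 882.53 MPa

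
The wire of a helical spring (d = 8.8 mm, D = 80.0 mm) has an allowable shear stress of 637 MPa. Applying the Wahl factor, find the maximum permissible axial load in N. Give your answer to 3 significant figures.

1840 N

C = D/d = 80.0/8.8 = 9.0909
K_W = (4C−1)/(4C−4) + 0.615/C = 35.364/32.364 + 0.0677 = 1.1603
τ_max = K·8FD/(πd³) → F_max = τ_allow·πd³/(8DK)
F_max = 637·π·8.8³/(8·80.0·1.1603) = 1.3638e+06/742.62 = 1836.4 N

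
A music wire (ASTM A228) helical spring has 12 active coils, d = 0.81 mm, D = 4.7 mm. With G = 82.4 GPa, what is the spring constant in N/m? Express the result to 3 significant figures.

k = Gd⁴/(8D³N_a) = (82.4×10³ × 0.81⁴) / (8 × 4.7³ × 12)
  = 35470.5 / 9967.01 = 3.5588 N/mm = 3558.8 N/m

3560 N/m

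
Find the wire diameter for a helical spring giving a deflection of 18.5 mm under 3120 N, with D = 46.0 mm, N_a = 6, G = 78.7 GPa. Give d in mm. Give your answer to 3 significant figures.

10.0 mm

Required rate k = F/δ = 3120/18.5 = 168.65 N/mm
d = (8D³N_a·k / G)^(1/4) = (8·46.0³·6·168.65 / (78.7×10³))^0.25
  = (10012)^0.25 = 10.0030 mm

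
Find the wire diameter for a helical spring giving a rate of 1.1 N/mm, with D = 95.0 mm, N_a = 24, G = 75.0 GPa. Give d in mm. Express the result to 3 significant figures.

7.01 mm

d = (8D³N_a·k / G)^(1/4) = (8·95.0³·24·1.1 / (75.0×10³))^0.25
  = (2414.4)^0.25 = 7.0097 mm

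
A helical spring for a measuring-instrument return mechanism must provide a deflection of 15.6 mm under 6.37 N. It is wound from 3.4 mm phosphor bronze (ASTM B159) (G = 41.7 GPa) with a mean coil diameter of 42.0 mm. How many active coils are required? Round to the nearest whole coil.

23

Required rate k = F/δ = 6.37/15.6 = 0.40833 N/mm
N_a = Gd⁴/(8D³k) = (41.7×10³ × 3.4⁴)/(8 × 42.0³ × 0.40833)
    = 5.57252e+06 / 242021 = 23.02 → 23 coils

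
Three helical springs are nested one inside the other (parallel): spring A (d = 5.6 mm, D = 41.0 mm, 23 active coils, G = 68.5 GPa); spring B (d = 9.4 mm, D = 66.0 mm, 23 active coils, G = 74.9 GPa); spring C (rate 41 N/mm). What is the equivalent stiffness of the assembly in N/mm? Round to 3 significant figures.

57.4 N/mm

k_A = Gd⁴/(8D³N_a) = (68.5×10³)(5.6⁴)/(8·41.0³·23) = 5.3122 N/mm
k_B = Gd⁴/(8D³N_a) = (74.9×10³)(9.4⁴)/(8·66.0³·23) = 11.055 N/mm
Parallel: k_eq = 5.3122 + 11.055 + 41 = 57.367 N/mm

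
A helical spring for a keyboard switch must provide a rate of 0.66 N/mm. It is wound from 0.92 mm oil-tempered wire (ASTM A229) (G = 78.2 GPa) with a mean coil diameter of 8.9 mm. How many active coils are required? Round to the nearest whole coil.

N_a = Gd⁴/(8D³k) = (78.2×10³ × 0.92⁴)/(8 × 8.9³ × 0.66)
    = 56021.9 / 3722.24 = 15.05 → 15 coils

15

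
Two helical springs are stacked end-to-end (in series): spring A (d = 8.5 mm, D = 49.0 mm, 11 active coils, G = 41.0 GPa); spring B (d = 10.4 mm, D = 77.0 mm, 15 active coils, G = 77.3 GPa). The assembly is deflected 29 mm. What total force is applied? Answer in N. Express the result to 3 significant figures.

266 N

k_A = Gd⁴/(8D³N_a) = (41.0×10³)(8.5⁴)/(8·49.0³·11) = 20.672 N/mm
k_B = Gd⁴/(8D³N_a) = (77.3×10³)(10.4⁴)/(8·77.0³·15) = 16.507 N/mm
Series: 1/k_eq = 1/20.672 + 1/16.507 = 0.10896; k_eq = 9.1781 N/mm
F = k_eq·δ = 9.1781·29 = 266.16 N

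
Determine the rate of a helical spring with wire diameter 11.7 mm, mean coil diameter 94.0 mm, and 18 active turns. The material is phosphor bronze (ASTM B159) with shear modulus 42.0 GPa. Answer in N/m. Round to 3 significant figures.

k = Gd⁴/(8D³N_a) = (42.0×10³ × 11.7⁴) / (8 × 94.0³ × 18)
  = 7.87033e+08 / 1.19604e+08 = 6.5803 N/mm = 6580.3 N/m

6580 N/m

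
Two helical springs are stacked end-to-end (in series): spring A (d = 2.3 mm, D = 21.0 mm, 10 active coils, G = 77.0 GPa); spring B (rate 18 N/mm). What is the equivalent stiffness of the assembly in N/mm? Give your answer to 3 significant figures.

2.50 N/mm

k_A = Gd⁴/(8D³N_a) = (77.0×10³)(2.3⁴)/(8·21.0³·10) = 2.9084 N/mm
Series: 1/k_eq = 1/2.9084 + 1/18 = 0.39939; k_eq = 2.5038 N/mm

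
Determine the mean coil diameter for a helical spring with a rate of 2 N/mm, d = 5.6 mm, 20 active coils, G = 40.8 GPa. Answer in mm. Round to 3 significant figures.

D = (Gd⁴/(8N_a·k))^(1/3) = (40.8×10³·5.6⁴/(8·20·2))^(1/3)
  = (125390)^(1/3) = 50.0519 mm

50.1 mm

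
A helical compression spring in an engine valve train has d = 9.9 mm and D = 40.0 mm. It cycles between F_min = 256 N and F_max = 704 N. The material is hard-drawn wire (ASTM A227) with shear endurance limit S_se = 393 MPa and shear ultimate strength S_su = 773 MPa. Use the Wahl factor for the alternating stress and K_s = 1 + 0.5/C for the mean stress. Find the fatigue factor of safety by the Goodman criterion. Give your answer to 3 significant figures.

C = D/d = 40.0/9.9 = 4.0404; K_W = (4C−1)/(4C−4)+0.615/C = 1.3989; K_s = 1+0.5/C = 1.1238
F_a = (F_max−F_min)/2 = 224 N; F_m = (F_max+F_min)/2 = 480 N
τ_a = K_W·8F_aD/(πd³) = 1.3989 × 23.515 = 32.895 MPa
τ_m = K_s·8F_mD/(πd³) = 1.1238 × 50.389 = 56.625 MPa
Goodman: 1/n_f = τ_a/S_se + τ_m/S_su = 32.895/393 + 56.625/773 = 0.08370 + 0.07325 = 0.15695
n_f = 1/0.15695 = 6.371

6.37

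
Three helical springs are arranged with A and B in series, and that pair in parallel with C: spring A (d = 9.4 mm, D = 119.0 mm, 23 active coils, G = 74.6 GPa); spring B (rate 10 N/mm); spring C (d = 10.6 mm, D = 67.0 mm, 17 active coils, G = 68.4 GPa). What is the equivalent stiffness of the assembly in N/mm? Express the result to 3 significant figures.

22.7 N/mm

k_A = Gd⁴/(8D³N_a) = (74.6×10³)(9.4⁴)/(8·119.0³·23) = 1.8784 N/mm
k_C = Gd⁴/(8D³N_a) = (68.4×10³)(10.6⁴)/(8·67.0³·17) = 21.111 N/mm
Springs A,B series: k_AB = 1/(1/1.8784+1/10) = 1.5814 N/mm; parallel with C: k_eq = 1.5814+21.111 = 22.693 N/mm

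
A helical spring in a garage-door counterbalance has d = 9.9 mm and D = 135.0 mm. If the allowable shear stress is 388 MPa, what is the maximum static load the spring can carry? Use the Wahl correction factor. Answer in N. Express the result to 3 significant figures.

C = D/d = 135.0/9.9 = 13.6364
K_W = (4C−1)/(4C−4) + 0.615/C = 53.545/50.545 + 0.0451 = 1.1045
τ_max = K·8FD/(πd³) → F_max = τ_allow·πd³/(8DK)
F_max = 388·π·9.9³/(8·135.0·1.1045) = 1.1827e+06/1192.8 = 991.55 N

992 N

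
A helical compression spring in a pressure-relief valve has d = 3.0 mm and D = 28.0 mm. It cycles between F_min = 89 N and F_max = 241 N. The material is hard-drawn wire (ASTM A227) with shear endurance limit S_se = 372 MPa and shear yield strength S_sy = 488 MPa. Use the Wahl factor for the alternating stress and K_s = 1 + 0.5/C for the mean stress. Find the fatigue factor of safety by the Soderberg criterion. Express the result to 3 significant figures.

C = D/d = 28.0/3.0 = 9.3333; K_W = (4C−1)/(4C−4)+0.615/C = 1.1559; K_s = 1+0.5/C = 1.0536
F_a = (F_max−F_min)/2 = 76 N; F_m = (F_max+F_min)/2 = 165 N
τ_a = K_W·8F_aD/(πd³) = 1.1559 × 200.7 = 231.99 MPa
τ_m = K_s·8F_mD/(πd³) = 1.0536 × 435.73 = 459.07 MPa
Soderberg: 1/n_f = τ_a/S_se + τ_m/S_sy = 231.99/372 + 459.07/488 = 0.62362 + 0.94072 = 1.5643
n_f = 1/1.5643 = 0.6392

0.639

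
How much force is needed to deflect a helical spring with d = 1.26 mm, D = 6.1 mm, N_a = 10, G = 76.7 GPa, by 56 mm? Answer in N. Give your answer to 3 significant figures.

k = Gd⁴/(8D³N_a) = (76.7×10³)(1.26⁴)/(8·6.1³·10) = 10.646 N/mm
F = k·δ = 10.646 × 56 = 596.19 N

596 N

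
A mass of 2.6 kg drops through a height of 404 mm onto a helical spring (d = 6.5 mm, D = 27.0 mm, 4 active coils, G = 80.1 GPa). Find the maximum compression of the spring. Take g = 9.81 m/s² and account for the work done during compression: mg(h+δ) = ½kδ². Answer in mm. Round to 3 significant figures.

k = Gd⁴/(8D³N_a) = (80.1×10³)(6.5⁴)/(8·27.0³·4) = 227.01 N/mm
W = mg = 2.6 × 9.81 = 25.506 N
½kδ² − Wδ − Wh = 0 → δ = (W + √(W² + 2kWh))/k
δ = (25.506 + √(650.56 + 4.67841e+06))/227.01 = (25.506 + 2163.1)/227.01 = 9.6411 mm

9.64 mm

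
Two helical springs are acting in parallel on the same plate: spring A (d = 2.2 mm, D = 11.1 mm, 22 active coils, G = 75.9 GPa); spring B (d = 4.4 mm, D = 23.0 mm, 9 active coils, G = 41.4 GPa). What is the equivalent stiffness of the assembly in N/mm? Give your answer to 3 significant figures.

25.1 N/mm

k_A = Gd⁴/(8D³N_a) = (75.9×10³)(2.2⁴)/(8·11.1³·22) = 7.3867 N/mm
k_B = Gd⁴/(8D³N_a) = (41.4×10³)(4.4⁴)/(8·23.0³·9) = 17.713 N/mm
Parallel: k_eq = 7.3867 + 17.713 = 25.1 N/mm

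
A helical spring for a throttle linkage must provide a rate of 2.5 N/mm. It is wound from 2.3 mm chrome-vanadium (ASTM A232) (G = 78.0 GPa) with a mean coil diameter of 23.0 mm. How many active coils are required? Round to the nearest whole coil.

9

N_a = Gd⁴/(8D³k) = (78.0×10³ × 2.3⁴)/(8 × 23.0³ × 2.5)
    = 2.18276e+06 / 243340 = 8.97 → 9 coils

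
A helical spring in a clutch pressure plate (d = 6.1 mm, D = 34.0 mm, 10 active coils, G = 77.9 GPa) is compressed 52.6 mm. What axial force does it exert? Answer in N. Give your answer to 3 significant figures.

k = Gd⁴/(8D³N_a) = (77.9×10³)(6.1⁴)/(8·34.0³·10) = 34.303 N/mm
F = k·δ = 34.303 × 52.6 = 1804.3 N

1800 N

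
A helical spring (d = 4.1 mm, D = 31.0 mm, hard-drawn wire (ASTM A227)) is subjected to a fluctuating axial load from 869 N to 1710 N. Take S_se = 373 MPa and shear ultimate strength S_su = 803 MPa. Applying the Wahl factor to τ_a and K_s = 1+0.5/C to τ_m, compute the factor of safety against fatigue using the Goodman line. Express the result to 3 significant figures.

0.285

C = D/d = 31.0/4.1 = 7.5610; K_W = (4C−1)/(4C−4)+0.615/C = 1.1957; K_s = 1+0.5/C = 1.0661
F_a = (F_max−F_min)/2 = 420.5 N; F_m = (F_max+F_min)/2 = 1289.5 N
τ_a = K_W·8F_aD/(πd³) = 1.1957 × 481.63 = 575.86 MPa
τ_m = K_s·8F_mD/(πd³) = 1.0661 × 1477 = 1574.6 MPa
Goodman: 1/n_f = τ_a/S_se + τ_m/S_su = 575.86/373 + 1574.6/803 = 1.54387 + 1.96095 = 3.5048
n_f = 1/3.5048 = 0.2853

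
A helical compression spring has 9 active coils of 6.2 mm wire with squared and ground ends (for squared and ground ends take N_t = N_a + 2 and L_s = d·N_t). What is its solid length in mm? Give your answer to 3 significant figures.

squared and ground ends: N_t = N_a + 2 = 9 + 2 = 11
L_s = d·N_t = 6.2 × 11 = 68.2 mm

68.2 mm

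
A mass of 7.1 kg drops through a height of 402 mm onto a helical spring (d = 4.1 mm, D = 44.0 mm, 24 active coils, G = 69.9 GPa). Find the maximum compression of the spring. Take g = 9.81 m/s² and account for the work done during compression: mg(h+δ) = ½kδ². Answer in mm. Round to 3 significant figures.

k = Gd⁴/(8D³N_a) = (69.9×10³)(4.1⁴)/(8·44.0³·24) = 1.2077 N/mm
W = mg = 7.1 × 9.81 = 69.651 N
½kδ² − Wδ − Wh = 0 → δ = (W + √(W² + 2kWh))/k
δ = (69.651 + √(4851.3 + 67629.6))/1.2077 = (69.651 + 269.22)/1.2077 = 280.6 mm

281 mm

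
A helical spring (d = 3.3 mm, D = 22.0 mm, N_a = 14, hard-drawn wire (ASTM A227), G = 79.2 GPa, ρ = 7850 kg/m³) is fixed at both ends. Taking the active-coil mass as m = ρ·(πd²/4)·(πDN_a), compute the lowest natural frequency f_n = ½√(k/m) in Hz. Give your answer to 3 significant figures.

174 Hz

k = Gd⁴/(8D³N_a) = (79.2×10³)(3.3⁴)/(8·22.0³·14) = 7.8758 N/mm = 7875.8 N/m
Wire length L = πDN_a = π·22.0·14 = 967.61 mm
m = ρ·(πd²/4)·L = 7850 × 8.553×10⁻⁶ m² × 0.96761 m = 0.064966 kg
f_n = ½√(k/m) = 0.5·√(7875.8/0.064966) = 0.5·√(1.2123e+05) = 174.09 Hz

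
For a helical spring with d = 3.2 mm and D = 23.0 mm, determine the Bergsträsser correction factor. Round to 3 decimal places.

C = D/d = 23.0/3.2 = 7.1875
K_B = (4C+2)/(4C−3) = 30.750/25.750 = 1.1942

1.194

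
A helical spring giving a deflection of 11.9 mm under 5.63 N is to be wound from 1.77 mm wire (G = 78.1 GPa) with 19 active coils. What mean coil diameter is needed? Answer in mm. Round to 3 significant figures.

Required rate k = F/δ = 5.63/11.9 = 0.47311 N/mm
D = (Gd⁴/(8N_a·k))^(1/3) = (78.1×10³·1.77⁴/(8·19·0.47311))^(1/3)
  = (10659.6)^(1/3) = 22.0080 mm

22.0 mm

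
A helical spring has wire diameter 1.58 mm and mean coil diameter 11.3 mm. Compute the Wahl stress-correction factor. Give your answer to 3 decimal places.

1.208

C = D/d = 11.3/1.58 = 7.1519
K_W = (4C−1)/(4C−4) + 0.615/C = 27.608/24.608 + 0.0860 = 1.2079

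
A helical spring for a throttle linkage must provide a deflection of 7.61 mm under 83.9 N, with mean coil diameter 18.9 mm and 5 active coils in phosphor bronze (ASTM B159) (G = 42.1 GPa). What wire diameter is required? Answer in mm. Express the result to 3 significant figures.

Required rate k = F/δ = 83.9/7.61 = 11.025 N/mm
d = (8D³N_a·k / G)^(1/4) = (8·18.9³·5·11.025 / (42.1×10³))^0.25
  = (70.72)^0.25 = 2.8999 mm

2.90 mm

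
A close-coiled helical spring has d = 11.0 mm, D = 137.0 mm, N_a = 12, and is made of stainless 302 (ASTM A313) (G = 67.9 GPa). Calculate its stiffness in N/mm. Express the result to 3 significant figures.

k = Gd⁴/(8D³N_a) = (67.9×10³ × 11.0⁴) / (8 × 137.0³ × 12)
  = 9.94124e+08 / 2.4685e+08 = 4.0272 N/mm

4.03 N/mm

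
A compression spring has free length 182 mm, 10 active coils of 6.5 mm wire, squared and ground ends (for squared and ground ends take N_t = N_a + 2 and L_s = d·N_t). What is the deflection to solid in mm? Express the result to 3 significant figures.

N_t = 12; L_s = 6.5·12 = 78 mm
δ_solid = L₀ − L_s = 182 − 78 = 104 mm

104 mm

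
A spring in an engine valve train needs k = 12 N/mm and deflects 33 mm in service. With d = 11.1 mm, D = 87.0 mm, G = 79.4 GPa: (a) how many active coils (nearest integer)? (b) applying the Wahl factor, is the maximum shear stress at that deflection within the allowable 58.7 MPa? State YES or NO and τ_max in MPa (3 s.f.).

N_a = Gd⁴/(8D³k) = (79.4×10³)(11.1⁴)/(8·87.0³·12) = 19.07 → N_a = 19
Actual rate k = Gd⁴/(8D³·19) = 12.042 N/mm
Working load F = kδ = 12.042·33 = 397.4 N
C = 87.0/11.1 = 7.8378; K_W = (4C−1)/(4C−4)+0.615/C = 1.1881
τ_max = K_W·8FD/(πd³) = 1.1881·64.375 = 76.487 MPa
τ_max > 58.7 MPa → exceeds allowable

(a) 19 coils; (b) NO, τ_max = 76.5 MPa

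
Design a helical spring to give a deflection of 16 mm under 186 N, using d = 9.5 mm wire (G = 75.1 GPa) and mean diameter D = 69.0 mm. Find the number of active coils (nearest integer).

Required rate k = F/δ = 186/16 = 11.625 N/mm
N_a = Gd⁴/(8D³k) = (75.1×10³ × 9.5⁴)/(8 × 69.0³ × 11.625)
    = 6.11694e+08 / 3.05513e+07 = 20.02 → 20 coils

20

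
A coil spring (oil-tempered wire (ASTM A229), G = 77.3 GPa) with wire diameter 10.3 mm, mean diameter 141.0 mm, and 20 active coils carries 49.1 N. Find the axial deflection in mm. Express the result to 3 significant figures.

25.3 mm

k = Gd⁴/(8D³N_a) = (77.3×10³)(10.3⁴)/(8·141.0³·20) = 1.9398 N/mm
δ = F/k = 49.1 / 1.9398 = 25.312 mm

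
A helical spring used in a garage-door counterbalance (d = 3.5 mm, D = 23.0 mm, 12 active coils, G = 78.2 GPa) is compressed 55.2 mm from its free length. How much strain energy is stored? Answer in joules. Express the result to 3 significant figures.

15.3 J

k = Gd⁴/(8D³N_a) = (78.2×10³)(3.5⁴)/(8·23.0³·12) = 10.047 N/mm
U = ½kδ² = 0.5 × 10.047 × 55.2² = 15306 N·mm = 15.306 J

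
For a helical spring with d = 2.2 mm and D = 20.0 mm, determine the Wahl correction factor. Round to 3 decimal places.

C = D/d = 20.0/2.2 = 9.0909
K_W = (4C−1)/(4C−4) + 0.615/C = 35.364/32.364 + 0.0677 = 1.1603

1.160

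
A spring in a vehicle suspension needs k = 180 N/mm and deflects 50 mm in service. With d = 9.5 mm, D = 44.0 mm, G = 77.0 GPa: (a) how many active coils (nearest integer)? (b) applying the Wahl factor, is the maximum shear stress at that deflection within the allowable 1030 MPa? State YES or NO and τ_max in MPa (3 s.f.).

N_a = Gd⁴/(8D³k) = (77.0×10³)(9.5⁴)/(8·44.0³·180) = 5.113 → N_a = 5
Actual rate k = Gd⁴/(8D³·5) = 184.06 N/mm
Working load F = kδ = 184.06·50 = 9203.2 N
C = 44.0/9.5 = 4.6316; K_W = (4C−1)/(4C−4)+0.615/C = 1.3393
τ_max = K_W·8FD/(πd³) = 1.3393·1202.7 = 1610.8 MPa
τ_max > 1030 MPa → exceeds allowable

(a) 5 coils; (b) NO, τ_max = 1610 MPa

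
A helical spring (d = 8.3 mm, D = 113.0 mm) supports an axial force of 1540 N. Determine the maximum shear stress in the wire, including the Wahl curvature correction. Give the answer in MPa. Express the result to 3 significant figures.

Spring index C = D/d = 113.0/8.3 = 13.6145
K_W = (4C−1)/(4C−4) + 0.615/C = 53.458/50.458 + 0.0452 = 1.1046
τ₀ = 8FD/(πd³) = 8·1540·113.0/(π·8.3³) = 1.39216e+06/1796.3 = 775.01 MPa
τ_max = K·τ₀ = 1.1046 × 775.01 = 856.09 MPa

856 MPa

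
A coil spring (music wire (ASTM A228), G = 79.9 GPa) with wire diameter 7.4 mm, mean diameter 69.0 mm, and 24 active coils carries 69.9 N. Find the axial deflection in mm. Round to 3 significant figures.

k = Gd⁴/(8D³N_a) = (79.9×10³)(7.4⁴)/(8·69.0³·24) = 3.7986 N/mm
δ = F/k = 69.9 / 3.7986 = 18.401 mm

18.4 mm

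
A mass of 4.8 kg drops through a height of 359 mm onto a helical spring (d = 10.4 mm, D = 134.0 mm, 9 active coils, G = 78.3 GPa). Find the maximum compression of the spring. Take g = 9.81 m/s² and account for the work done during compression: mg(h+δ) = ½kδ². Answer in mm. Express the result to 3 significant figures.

89.4 mm

k = Gd⁴/(8D³N_a) = (78.3×10³)(10.4⁴)/(8·134.0³·9) = 5.2875 N/mm
W = mg = 4.8 × 9.81 = 47.088 N
½kδ² − Wδ − Wh = 0 → δ = (W + √(W² + 2kWh))/k
δ = (47.088 + √(2217.3 + 178765))/5.2875 = (47.088 + 425.42)/5.2875 = 89.364 mm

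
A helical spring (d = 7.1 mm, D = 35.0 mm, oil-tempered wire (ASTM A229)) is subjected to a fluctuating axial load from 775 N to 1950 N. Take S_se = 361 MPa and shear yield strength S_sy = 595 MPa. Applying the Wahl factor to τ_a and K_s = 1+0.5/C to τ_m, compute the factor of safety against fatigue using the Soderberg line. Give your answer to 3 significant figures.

C = D/d = 35.0/7.1 = 4.9296; K_W = (4C−1)/(4C−4)+0.615/C = 1.3156; K_s = 1+0.5/C = 1.1014
F_a = (F_max−F_min)/2 = 587.5 N; F_m = (F_max+F_min)/2 = 1362.5 N
τ_a = K_W·8F_aD/(πd³) = 1.3156 × 146.3 = 192.47 MPa
τ_m = K_s·8F_mD/(πd³) = 1.1014 × 339.29 = 373.7 MPa
Soderberg: 1/n_f = τ_a/S_se + τ_m/S_sy = 192.47/361 + 373.7/595 = 0.53317 + 0.62807 = 1.1612
n_f = 1/1.1612 = 0.8611

0.861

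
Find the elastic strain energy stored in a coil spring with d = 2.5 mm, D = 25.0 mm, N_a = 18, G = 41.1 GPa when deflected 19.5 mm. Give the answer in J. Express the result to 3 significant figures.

0.136 J

k = Gd⁴/(8D³N_a) = (41.1×10³)(2.5⁴)/(8·25.0³·18) = 0.71354 N/mm
U = ½kδ² = 0.5 × 0.71354 × 19.5² = 135.66 N·mm = 0.13566 J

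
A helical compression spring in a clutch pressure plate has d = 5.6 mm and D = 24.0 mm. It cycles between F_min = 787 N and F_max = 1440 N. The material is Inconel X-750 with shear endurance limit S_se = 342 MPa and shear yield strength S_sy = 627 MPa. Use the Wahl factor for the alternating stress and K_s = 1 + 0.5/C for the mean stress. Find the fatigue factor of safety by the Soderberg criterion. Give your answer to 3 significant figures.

0.873

C = D/d = 24.0/5.6 = 4.2857; K_W = (4C−1)/(4C−4)+0.615/C = 1.3718; K_s = 1+0.5/C = 1.1167
F_a = (F_max−F_min)/2 = 326.5 N; F_m = (F_max+F_min)/2 = 1113.5 N
τ_a = K_W·8F_aD/(πd³) = 1.3718 × 113.62 = 155.87 MPa
τ_m = K_s·8F_mD/(πd³) = 1.1167 × 387.51 = 432.71 MPa
Soderberg: 1/n_f = τ_a/S_se + τ_m/S_sy = 155.87/342 + 432.71/627 = 0.45575 + 0.69013 = 1.1459
n_f = 1/1.1459 = 0.8727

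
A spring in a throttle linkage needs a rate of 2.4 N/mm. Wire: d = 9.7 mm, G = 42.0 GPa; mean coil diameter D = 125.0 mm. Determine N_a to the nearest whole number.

N_a = Gd⁴/(8D³k) = (42.0×10³ × 9.7⁴)/(8 × 125.0³ × 2.4)
    = 3.71823e+08 / 3.75e+07 = 9.915 → 10 coils

10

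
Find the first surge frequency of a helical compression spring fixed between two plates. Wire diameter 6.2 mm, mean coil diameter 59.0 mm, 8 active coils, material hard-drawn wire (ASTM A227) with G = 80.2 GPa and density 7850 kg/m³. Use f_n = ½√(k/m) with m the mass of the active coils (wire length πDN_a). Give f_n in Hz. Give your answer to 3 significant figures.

k = Gd⁴/(8D³N_a) = (80.2×10³)(6.2⁴)/(8·59.0³·8) = 9.0158 N/mm = 9015.8 N/m
Wire length L = πDN_a = π·59.0·8 = 1482.8 mm
m = ρ·(πd²/4)·L = 7850 × 30.191×10⁻⁶ m² × 1.4828 m = 0.35143 kg
f_n = ½√(k/m) = 0.5·√(9015.8/0.35143) = 0.5·√(25655) = 80.086 Hz

80.1 Hz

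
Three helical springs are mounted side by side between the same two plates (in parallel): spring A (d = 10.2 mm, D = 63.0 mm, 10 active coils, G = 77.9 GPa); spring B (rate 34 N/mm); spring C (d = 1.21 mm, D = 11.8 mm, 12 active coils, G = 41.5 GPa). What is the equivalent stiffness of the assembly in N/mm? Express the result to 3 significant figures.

k_A = Gd⁴/(8D³N_a) = (77.9×10³)(10.2⁴)/(8·63.0³·10) = 42.153 N/mm
k_C = Gd⁴/(8D³N_a) = (41.5×10³)(1.21⁴)/(8·11.8³·12) = 0.56399 N/mm
Parallel: k_eq = 42.153 + 34 + 0.56399 = 76.717 N/mm

76.7 N/mm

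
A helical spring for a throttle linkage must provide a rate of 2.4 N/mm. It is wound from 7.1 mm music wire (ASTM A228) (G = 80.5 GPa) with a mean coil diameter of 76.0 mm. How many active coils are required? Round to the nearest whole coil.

24

N_a = Gd⁴/(8D³k) = (80.5×10³ × 7.1⁴)/(8 × 76.0³ × 2.4)
    = 2.04564e+08 / 8.42834e+06 = 24.27 → 24 coils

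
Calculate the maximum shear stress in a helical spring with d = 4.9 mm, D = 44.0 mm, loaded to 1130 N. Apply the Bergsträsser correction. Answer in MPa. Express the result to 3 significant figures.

1240 MPa

Spring index C = D/d = 44.0/4.9 = 8.9796
K_B = (4C+2)/(4C−3) = 37.918/32.918 = 1.1519
τ₀ = 8FD/(πd³) = 8·1130·44.0/(π·4.9³) = 397760/369.61 = 1076.2 MPa
τ_max = K·τ₀ = 1.1519 × 1076.2 = 1239.6 MPa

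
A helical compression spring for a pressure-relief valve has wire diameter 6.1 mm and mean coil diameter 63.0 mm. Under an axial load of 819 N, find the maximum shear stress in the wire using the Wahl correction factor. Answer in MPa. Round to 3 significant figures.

Spring index C = D/d = 63.0/6.1 = 10.3279
K_W = (4C−1)/(4C−4) + 0.615/C = 40.311/37.311 + 0.0595 = 1.1400
τ₀ = 8FD/(πd³) = 8·819·63.0/(π·6.1³) = 412776/713.08 = 578.86 MPa
τ_max = K·τ₀ = 1.1400 × 578.86 = 659.87 MPa

660 MPa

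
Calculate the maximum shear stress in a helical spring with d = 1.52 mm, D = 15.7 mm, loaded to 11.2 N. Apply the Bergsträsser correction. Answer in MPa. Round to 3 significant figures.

144 MPa

Spring index C = D/d = 15.7/1.52 = 10.3289
K_B = (4C+2)/(4C−3) = 43.316/38.316 = 1.1305
τ₀ = 8FD/(πd³) = 8·11.2·15.7/(π·1.52³) = 1406.72/11.033 = 127.5 MPa
τ_max = K·τ₀ = 1.1305 × 127.5 = 144.14 MPa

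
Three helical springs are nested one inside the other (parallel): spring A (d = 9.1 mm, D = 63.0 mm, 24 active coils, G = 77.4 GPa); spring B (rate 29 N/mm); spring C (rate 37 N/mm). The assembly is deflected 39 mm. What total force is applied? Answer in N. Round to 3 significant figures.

k_A = Gd⁴/(8D³N_a) = (77.4×10³)(9.1⁴)/(8·63.0³·24) = 11.056 N/mm
Parallel: k_eq = 11.056 + 29 + 37 = 77.056 N/mm
F = k_eq·δ = 77.056·39 = 3005.2 N

3010 N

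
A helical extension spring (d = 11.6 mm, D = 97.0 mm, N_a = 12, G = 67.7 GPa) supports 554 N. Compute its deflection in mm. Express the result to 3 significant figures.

k = Gd⁴/(8D³N_a) = (67.7×10³)(11.6⁴)/(8·97.0³·12) = 13.991 N/mm
δ = F/k = 554 / 13.991 = 39.598 mm

39.6 mm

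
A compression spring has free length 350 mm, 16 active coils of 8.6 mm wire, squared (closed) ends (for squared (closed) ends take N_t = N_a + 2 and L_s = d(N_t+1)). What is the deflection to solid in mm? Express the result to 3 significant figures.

187 mm

N_t = 18; L_s = 8.6·19 = 163.4 mm
δ_solid = L₀ − L_s = 350 − 163.4 = 186.6 mm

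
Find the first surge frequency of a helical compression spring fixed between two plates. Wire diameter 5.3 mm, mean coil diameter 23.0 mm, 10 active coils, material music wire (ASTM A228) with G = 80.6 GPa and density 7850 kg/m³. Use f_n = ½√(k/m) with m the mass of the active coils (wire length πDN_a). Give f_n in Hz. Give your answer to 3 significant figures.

361 Hz

k = Gd⁴/(8D³N_a) = (80.6×10³)(5.3⁴)/(8·23.0³·10) = 65.338 N/mm = 65338 N/m
Wire length L = πDN_a = π·23.0·10 = 722.57 mm
m = ρ·(πd²/4)·L = 7850 × 22.062×10⁻⁶ m² × 0.72257 m = 0.12514 kg
f_n = ½√(k/m) = 0.5·√(65338/0.12514) = 0.5·√(5.2213e+05) = 361.29 Hz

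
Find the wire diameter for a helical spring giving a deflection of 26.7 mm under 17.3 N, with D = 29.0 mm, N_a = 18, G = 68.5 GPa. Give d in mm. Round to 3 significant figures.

2.40 mm

Required rate k = F/δ = 17.3/26.7 = 0.64794 N/mm
d = (8D³N_a·k / G)^(1/4) = (8·29.0³·18·0.64794 / (68.5×10³))^0.25
  = (33.22)^0.25 = 2.4008 mm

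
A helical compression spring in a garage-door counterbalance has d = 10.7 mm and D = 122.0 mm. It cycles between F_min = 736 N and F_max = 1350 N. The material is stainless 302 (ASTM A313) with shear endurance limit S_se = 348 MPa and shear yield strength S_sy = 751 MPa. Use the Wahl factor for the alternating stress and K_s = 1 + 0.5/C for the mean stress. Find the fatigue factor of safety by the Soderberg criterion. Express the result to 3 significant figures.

C = D/d = 122.0/10.7 = 11.4019; K_W = (4C−1)/(4C−4)+0.615/C = 1.1260; K_s = 1+0.5/C = 1.0439
F_a = (F_max−F_min)/2 = 307 N; F_m = (F_max+F_min)/2 = 1043 N
τ_a = K_W·8F_aD/(πd³) = 1.1260 × 77.855 = 87.668 MPa
τ_m = K_s·8F_mD/(πd³) = 1.0439 × 264.5 = 276.1 MPa
Soderberg: 1/n_f = τ_a/S_se + τ_m/S_sy = 87.668/348 + 276.1/751 = 0.25192 + 0.36765 = 0.61957
n_f = 1/0.61957 = 1.614

1.61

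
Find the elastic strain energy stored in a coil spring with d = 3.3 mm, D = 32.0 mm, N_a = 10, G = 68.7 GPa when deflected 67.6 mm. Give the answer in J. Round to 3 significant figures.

k = Gd⁴/(8D³N_a) = (68.7×10³)(3.3⁴)/(8·32.0³·10) = 3.1079 N/mm
U = ½kδ² = 0.5 × 3.1079 × 67.6² = 7101.3 N·mm = 7.1013 J

7.10 J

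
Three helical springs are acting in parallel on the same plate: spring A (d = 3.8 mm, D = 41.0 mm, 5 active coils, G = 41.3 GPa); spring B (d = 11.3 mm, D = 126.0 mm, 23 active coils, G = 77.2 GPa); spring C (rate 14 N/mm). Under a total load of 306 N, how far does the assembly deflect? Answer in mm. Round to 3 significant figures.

14.9 mm

k_A = Gd⁴/(8D³N_a) = (41.3×10³)(3.8⁴)/(8·41.0³·5) = 3.1237 N/mm
k_B = Gd⁴/(8D³N_a) = (77.2×10³)(11.3⁴)/(8·126.0³·23) = 3.4198 N/mm
Parallel: k_eq = 3.1237 + 3.4198 + 14 = 20.544 N/mm
δ = F/k_eq = 306/20.544 = 14.895 mm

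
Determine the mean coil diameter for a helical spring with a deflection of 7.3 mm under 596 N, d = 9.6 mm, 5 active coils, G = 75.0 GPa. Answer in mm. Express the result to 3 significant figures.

58.0 mm

Required rate k = F/δ = 596/7.3 = 81.644 N/mm
D = (Gd⁴/(8N_a·k))^(1/3) = (75.0×10³·9.6⁴/(8·5·81.644))^(1/3)
  = (195058)^(1/3) = 57.9946 mm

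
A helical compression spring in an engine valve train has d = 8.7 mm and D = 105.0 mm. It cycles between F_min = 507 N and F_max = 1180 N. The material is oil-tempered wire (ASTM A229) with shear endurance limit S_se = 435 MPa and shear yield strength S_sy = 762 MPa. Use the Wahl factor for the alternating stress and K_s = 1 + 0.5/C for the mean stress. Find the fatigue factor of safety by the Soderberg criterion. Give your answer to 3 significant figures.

1.22

C = D/d = 105.0/8.7 = 12.0690; K_W = (4C−1)/(4C−4)+0.615/C = 1.1187; K_s = 1+0.5/C = 1.0414
F_a = (F_max−F_min)/2 = 336.5 N; F_m = (F_max+F_min)/2 = 843.5 N
τ_a = K_W·8F_aD/(πd³) = 1.1187 × 136.63 = 152.85 MPa
τ_m = K_s·8F_mD/(πd³) = 1.0414 × 342.5 = 356.69 MPa
Soderberg: 1/n_f = τ_a/S_se + τ_m/S_sy = 152.85/435 + 356.69/762 = 0.35139 + 0.46809 = 0.81948
n_f = 1/0.81948 = 1.22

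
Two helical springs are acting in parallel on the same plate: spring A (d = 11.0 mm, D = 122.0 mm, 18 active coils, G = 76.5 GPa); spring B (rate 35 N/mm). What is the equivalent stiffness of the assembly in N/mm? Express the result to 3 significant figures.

39.3 N/mm

k_A = Gd⁴/(8D³N_a) = (76.5×10³)(11.0⁴)/(8·122.0³·18) = 4.2834 N/mm
Parallel: k_eq = 4.2834 + 35 = 39.283 N/mm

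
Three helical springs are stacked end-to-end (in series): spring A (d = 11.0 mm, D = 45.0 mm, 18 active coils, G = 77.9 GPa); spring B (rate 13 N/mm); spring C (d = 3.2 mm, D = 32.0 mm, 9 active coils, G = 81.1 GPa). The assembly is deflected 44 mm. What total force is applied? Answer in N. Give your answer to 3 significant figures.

k_A = Gd⁴/(8D³N_a) = (77.9×10³)(11.0⁴)/(8·45.0³·18) = 86.918 N/mm
k_C = Gd⁴/(8D³N_a) = (81.1×10³)(3.2⁴)/(8·32.0³·9) = 3.6044 N/mm
Series: 1/k_eq = 1/86.918 + 1/13 + 1/3.6044 = 0.36586; k_eq = 2.7333 N/mm
F = k_eq·δ = 2.7333·44 = 120.26 N

120 N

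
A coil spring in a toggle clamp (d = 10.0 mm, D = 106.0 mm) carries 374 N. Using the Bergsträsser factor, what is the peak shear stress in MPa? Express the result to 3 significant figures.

114 MPa

Spring index C = D/d = 106.0/10.0 = 10.6000
K_B = (4C+2)/(4C−3) = 44.400/39.400 = 1.1269
τ₀ = 8FD/(πd³) = 8·374·106.0/(π·10.0³) = 317152/3141.6 = 100.95 MPa
τ_max = K·τ₀ = 1.1269 × 100.95 = 113.76 MPa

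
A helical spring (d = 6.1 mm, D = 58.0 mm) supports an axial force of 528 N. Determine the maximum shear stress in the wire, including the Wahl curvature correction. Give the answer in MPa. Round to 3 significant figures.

Spring index C = D/d = 58.0/6.1 = 9.5082
K_W = (4C−1)/(4C−4) + 0.615/C = 37.033/34.033 + 0.0647 = 1.1528
τ₀ = 8FD/(πd³) = 8·528·58.0/(π·6.1³) = 244992/713.08 = 343.57 MPa
τ_max = K·τ₀ = 1.1528 × 343.57 = 396.08 MPa

396 MPa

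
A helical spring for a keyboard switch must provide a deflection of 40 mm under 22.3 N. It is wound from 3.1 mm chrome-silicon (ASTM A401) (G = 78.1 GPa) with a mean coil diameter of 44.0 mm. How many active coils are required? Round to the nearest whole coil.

19

Required rate k = F/δ = 22.3/40 = 0.5575 N/mm
N_a = Gd⁴/(8D³k) = (78.1×10³ × 3.1⁴)/(8 × 44.0³ × 0.5575)
    = 7.2127e+06 / 379921 = 18.98 → 19 coils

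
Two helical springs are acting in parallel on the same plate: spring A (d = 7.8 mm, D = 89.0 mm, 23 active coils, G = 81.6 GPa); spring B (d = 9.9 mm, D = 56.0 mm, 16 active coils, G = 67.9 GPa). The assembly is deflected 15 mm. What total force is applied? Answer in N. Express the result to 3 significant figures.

470 N

k_A = Gd⁴/(8D³N_a) = (81.6×10³)(7.8⁴)/(8·89.0³·23) = 2.3285 N/mm
k_B = Gd⁴/(8D³N_a) = (67.9×10³)(9.9⁴)/(8·56.0³·16) = 29.016 N/mm
Parallel: k_eq = 2.3285 + 29.016 = 31.344 N/mm
F = k_eq·δ = 31.344·15 = 470.17 N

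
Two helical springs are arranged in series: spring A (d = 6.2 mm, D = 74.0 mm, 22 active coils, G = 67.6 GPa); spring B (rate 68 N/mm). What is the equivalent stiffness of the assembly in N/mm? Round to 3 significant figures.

k_A = Gd⁴/(8D³N_a) = (67.6×10³)(6.2⁴)/(8·74.0³·22) = 1.4006 N/mm
Series: 1/k_eq = 1/1.4006 + 1/68 = 0.7287; k_eq = 1.3723 N/mm

1.37 N/mm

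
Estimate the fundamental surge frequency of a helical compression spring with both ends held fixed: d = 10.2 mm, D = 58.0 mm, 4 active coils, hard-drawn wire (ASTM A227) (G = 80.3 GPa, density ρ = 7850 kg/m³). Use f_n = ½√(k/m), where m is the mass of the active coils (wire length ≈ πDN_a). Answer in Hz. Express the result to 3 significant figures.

k = Gd⁴/(8D³N_a) = (80.3×10³)(10.2⁴)/(8·58.0³·4) = 139.21 N/mm = 1.3921e+05 N/m
Wire length L = πDN_a = π·58.0·4 = 728.85 mm
m = ρ·(πd²/4)·L = 7850 × 81.713×10⁻⁶ m² × 0.72885 m = 0.46752 kg
f_n = ½√(k/m) = 0.5·√(1.3921e+05/0.46752) = 0.5·√(2.9777e+05) = 272.84 Hz

273 Hz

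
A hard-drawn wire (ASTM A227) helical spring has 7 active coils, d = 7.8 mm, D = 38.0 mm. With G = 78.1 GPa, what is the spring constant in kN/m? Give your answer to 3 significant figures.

k = Gd⁴/(8D³N_a) = (78.1×10³ × 7.8⁴) / (8 × 38.0³ × 7)
  = 2.89088e+08 / 3.07283e+06 = 94.079 N/mm

94.1 kN/m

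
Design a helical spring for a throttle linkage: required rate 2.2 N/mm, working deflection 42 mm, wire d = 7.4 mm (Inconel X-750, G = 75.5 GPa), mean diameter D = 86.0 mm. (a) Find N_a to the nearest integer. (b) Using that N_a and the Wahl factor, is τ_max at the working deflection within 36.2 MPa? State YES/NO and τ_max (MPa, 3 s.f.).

N_a = Gd⁴/(8D³k) = (75.5×10³)(7.4⁴)/(8·86.0³·2.2) = 20.22 → N_a = 20
Actual rate k = Gd⁴/(8D³·20) = 2.2246 N/mm
Working load F = kδ = 2.2246·42 = 93.435 N
C = 86.0/7.4 = 11.6216; K_W = (4C−1)/(4C−4)+0.615/C = 1.1235
τ_max = K_W·8FD/(πd³) = 1.1235·50.495 = 56.733 MPa
τ_max > 36.2 MPa → exceeds allowable

(a) 20 coils; (b) NO, τ_max = 56.7 MPa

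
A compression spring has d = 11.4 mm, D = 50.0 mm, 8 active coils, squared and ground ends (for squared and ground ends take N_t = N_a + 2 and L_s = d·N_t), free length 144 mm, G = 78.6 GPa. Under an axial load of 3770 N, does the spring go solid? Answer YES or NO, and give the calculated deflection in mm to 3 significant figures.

k = Gd⁴/(8D³N_a) = (78.6×10³)(11.4⁴)/(8·50.0³·8) = 165.94 N/mm
N_t = 10; L_s = 11.4·10 = 114 mm; δ_solid = L₀ − L_s = 144 − 114 = 30 mm
δ = F/k = 3770/165.94 = 22.719 mm
δ < δ_solid → spring does not go solid

NO, δ = 22.7 mm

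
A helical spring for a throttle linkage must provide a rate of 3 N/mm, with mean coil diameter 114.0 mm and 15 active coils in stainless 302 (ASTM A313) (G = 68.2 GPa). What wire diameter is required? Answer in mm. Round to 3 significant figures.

9.40 mm

d = (8D³N_a·k / G)^(1/4) = (8·114.0³·15·3 / (68.2×10³))^0.25
  = (7820.5)^0.25 = 9.4039 mm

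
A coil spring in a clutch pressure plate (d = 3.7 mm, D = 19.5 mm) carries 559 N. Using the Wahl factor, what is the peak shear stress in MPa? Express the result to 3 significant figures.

708 MPa

Spring index C = D/d = 19.5/3.7 = 5.2703
K_W = (4C−1)/(4C−4) + 0.615/C = 20.081/17.081 + 0.1167 = 1.2923
τ₀ = 8FD/(πd³) = 8·559·19.5/(π·3.7³) = 87204/159.13 = 548 MPa
τ_max = K·τ₀ = 1.2923 × 548 = 708.2 MPa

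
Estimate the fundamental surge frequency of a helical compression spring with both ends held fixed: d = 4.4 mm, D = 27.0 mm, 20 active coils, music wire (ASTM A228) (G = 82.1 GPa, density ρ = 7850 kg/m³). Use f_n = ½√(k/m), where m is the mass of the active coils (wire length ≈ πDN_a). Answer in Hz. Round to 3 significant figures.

k = Gd⁴/(8D³N_a) = (82.1×10³)(4.4⁴)/(8·27.0³·20) = 9.7711 N/mm = 9771.1 N/m
Wire length L = πDN_a = π·27.0·20 = 1696.5 mm
m = ρ·(πd²/4)·L = 7850 × 15.205×10⁻⁶ m² × 1.6965 m = 0.20249 kg
f_n = ½√(k/m) = 0.5·√(9771.1/0.20249) = 0.5·√(48254) = 109.83 Hz

110 Hz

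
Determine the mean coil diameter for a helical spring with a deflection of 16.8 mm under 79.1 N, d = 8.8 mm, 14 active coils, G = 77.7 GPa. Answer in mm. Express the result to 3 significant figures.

Required rate k = F/δ = 79.1/16.8 = 4.7083 N/mm
D = (Gd⁴/(8N_a·k))^(1/3) = (77.7×10³·8.8⁴/(8·14·4.7083))^(1/3)
  = (883622)^(1/3) = 95.9597 mm

96.0 mm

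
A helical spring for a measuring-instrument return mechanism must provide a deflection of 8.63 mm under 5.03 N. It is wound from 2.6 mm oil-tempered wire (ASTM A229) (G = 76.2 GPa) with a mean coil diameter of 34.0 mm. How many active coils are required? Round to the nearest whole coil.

19

Required rate k = F/δ = 5.03/8.63 = 0.58285 N/mm
N_a = Gd⁴/(8D³k) = (76.2×10³ × 2.6⁴)/(8 × 34.0³ × 0.58285)
    = 3.48216e+06 / 183267 = 19 → 19 coils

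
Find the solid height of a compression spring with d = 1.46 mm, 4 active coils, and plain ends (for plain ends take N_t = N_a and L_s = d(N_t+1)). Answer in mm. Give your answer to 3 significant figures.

plain ends: N_t = N_a = 4
L_s = d·(N_t+1) = 1.46 × 5 = 7.3 mm

7.30 mm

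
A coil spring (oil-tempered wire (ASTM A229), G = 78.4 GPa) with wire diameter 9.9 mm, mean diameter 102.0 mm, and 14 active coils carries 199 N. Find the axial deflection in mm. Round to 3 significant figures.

31.4 mm

k = Gd⁴/(8D³N_a) = (78.4×10³)(9.9⁴)/(8·102.0³·14) = 6.3363 N/mm
δ = F/k = 199 / 6.3363 = 31.406 mm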